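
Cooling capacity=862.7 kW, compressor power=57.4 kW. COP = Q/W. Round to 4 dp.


COP = 862.7 / 57.4 = 15.0296

15.0296


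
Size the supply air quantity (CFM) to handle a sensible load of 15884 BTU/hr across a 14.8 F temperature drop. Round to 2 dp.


CFM = 15884 / (1.08 * 14.8) = 993.74

993.74 CFM


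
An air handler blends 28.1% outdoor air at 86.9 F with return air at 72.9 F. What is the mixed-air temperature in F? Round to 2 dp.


T_mix = 72.9 + (28.1/100)*(86.9-72.9) = 76.83 F

76.83 F


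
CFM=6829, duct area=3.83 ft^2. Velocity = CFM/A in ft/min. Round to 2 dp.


V = 6829 / 3.83 = 1783.03 ft/min

1783.03 ft/min


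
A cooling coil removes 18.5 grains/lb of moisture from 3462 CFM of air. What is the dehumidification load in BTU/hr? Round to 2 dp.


Q = 0.68 * 3462 * 18.5 = 43551.96 BTU/hr

43551.96 BTU/hr


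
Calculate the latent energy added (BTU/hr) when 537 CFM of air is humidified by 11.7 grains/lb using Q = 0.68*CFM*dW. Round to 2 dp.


Q = 0.68 * 537 * 11.7 = 4272.37 BTU/hr

4272.37 BTU/hr


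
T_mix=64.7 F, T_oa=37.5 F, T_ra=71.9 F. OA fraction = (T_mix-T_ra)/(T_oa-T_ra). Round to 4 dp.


frac = (64.7 - 71.9) / (37.5 - 71.9) = 0.2093

0.2093


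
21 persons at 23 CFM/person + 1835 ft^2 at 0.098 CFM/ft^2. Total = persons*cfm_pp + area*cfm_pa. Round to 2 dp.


Total = 21*23 + 1835*0.098 = 662.83 CFM

662.83 CFM


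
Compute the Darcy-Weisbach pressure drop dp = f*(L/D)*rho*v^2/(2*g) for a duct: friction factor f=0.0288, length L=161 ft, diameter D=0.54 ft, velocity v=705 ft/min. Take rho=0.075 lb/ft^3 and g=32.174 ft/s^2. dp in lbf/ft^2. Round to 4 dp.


v_fps = 705/60 = 11.75 ft/s
dp = 0.0288*(161/0.54)*0.075*11.75^2/(2*32.174) = 1.3817 lbf/ft^2

1.3817 lbf/ft^2


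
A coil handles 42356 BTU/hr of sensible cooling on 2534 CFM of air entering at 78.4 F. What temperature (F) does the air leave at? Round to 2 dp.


dT = 42356/(1.08*2534) = 15.4769
T_leave = 78.4 - 15.4769 = 62.92 F

62.92 F


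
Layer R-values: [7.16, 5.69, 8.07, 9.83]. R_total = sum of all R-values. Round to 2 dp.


R_total = 7.16 + 5.69 + 8.07 + 9.83 = 30.75

30.75


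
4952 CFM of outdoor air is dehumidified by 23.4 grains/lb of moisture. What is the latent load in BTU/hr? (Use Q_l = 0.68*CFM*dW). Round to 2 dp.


Q = 0.68 * 4952 * 23.4 = 78796.22 BTU/hr

78796.22 BTU/hr


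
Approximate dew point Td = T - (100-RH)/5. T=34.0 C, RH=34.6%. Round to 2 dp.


Td = 34.0 - (100-34.6)/5 = 20.92 C

20.92 C


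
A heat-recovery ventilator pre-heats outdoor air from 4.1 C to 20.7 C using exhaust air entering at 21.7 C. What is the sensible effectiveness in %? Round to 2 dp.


eff = (20.7-4.1)/(21.7-4.1)*100 = 94.32 %

94.32 %


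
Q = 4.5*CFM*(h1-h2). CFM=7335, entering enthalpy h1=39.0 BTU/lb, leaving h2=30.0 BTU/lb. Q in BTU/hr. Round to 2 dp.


Q = 4.5 * 7335 * (39.0 - 30.0) = 297067.50 BTU/hr

297067.50 BTU/hr


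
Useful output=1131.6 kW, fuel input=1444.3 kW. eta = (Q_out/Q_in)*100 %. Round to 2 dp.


eta = (1131.6/1444.3)*100 = 78.35 %

78.35 %


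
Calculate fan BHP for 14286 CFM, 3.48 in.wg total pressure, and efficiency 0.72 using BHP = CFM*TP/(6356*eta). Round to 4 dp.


BHP = 14286 * 3.48 / (6356 * 0.72) = 10.8636 hp

10.8636 hp


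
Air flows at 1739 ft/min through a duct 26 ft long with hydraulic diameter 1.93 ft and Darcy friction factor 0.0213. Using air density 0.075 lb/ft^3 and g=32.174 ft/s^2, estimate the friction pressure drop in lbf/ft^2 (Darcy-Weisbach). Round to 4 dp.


v_fps = 1739/60 = 28.9833 ft/s
dp = 0.0213*(26/1.93)*0.075*28.9833^2/(2*32.174) = 0.2809 lbf/ft^2

0.2809 lbf/ft^2


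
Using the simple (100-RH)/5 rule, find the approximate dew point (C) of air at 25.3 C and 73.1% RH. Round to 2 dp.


Td = 25.3 - (100-73.1)/5 = 19.92 C

19.92 C


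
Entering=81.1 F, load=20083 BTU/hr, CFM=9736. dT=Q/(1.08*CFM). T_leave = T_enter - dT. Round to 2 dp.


dT = 20083/(1.08*9736) = 1.9100
T_leave = 81.1 - 1.9100 = 79.19 F

79.19 F


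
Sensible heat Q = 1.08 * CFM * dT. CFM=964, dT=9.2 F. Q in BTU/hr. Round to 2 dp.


Q = 1.08 * 964 * 9.2 = 9578.30 BTU/hr

9578.30 BTU/hr


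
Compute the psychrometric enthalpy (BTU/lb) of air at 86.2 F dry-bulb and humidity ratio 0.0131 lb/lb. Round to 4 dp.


h = 0.24*86.2 + 0.0131*(1061+0.444*86.2) = 35.0885 BTU/lb

35.0885 BTU/lb


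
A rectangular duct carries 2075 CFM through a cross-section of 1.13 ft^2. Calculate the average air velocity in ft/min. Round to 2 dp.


V = 2075 / 1.13 = 1836.28 ft/min

1836.28 ft/min


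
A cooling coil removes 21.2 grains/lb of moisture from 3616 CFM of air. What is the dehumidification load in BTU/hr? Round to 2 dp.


Q = 0.68 * 3616 * 21.2 = 52128.26 BTU/hr

52128.26 BTU/hr


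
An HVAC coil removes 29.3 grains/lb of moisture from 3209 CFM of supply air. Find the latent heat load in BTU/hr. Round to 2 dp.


Q = 0.68 * 3209 * 29.3 = 63936.12 BTU/hr

63936.12 BTU/hr


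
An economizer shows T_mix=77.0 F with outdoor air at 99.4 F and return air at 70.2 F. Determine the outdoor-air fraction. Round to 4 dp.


frac = (77.0 - 70.2) / (99.4 - 70.2) = 0.2329

0.2329


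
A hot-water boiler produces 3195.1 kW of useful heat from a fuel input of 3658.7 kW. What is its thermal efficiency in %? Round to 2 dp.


eta = (3195.1/3658.7)*100 = 87.33 %

87.33 %


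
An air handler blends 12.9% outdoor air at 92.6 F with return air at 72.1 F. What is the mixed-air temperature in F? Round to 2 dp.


T_mix = 72.1 + (12.9/100)*(92.6-72.1) = 74.74 F

74.74 F


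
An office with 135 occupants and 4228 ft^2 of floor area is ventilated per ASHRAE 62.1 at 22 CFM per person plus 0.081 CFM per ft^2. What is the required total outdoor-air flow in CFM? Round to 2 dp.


Total = 135*22 + 4228*0.081 = 3312.47 CFM

3312.47 CFM


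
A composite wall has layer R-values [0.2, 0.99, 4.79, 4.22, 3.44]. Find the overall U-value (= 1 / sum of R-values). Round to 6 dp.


R_total = 0.2 + 0.99 + 4.79 + 4.22 + 3.44 = 13.64
U = 1/13.64 = 0.073314

0.073314


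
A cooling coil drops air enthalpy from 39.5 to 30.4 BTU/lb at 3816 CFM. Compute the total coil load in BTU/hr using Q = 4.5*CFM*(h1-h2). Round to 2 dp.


Q = 4.5 * 3816 * (39.5 - 30.4) = 156265.20 BTU/hr

156265.20 BTU/hr


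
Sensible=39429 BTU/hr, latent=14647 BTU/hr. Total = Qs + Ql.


Qt = 39429 + 14647 = 54076 BTU/hr

54076 BTU/hr


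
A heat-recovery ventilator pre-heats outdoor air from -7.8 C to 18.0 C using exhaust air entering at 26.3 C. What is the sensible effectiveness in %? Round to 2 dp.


eff = (18.0-(-7.8))/(26.3-(-7.8))*100 = 75.66 %

75.66 %


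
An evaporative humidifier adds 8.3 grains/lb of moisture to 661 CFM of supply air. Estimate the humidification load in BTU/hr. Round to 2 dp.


Q = 0.68 * 661 * 8.3 = 3730.68 BTU/hr

3730.68 BTU/hr


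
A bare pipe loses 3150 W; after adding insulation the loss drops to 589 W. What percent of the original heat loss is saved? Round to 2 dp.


Savings = ((3150-589)/3150)*100 = 81.30 %

81.30 %


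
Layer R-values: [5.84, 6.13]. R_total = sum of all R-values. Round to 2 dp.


R_total = 5.84 + 6.13 = 11.97

11.97


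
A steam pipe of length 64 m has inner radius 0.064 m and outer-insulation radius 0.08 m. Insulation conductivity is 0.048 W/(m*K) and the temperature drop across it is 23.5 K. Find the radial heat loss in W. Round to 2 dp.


Q = 2*pi*0.048*64*23.5/ln(0.08/0.064) = 2032.75 W

2032.75 W


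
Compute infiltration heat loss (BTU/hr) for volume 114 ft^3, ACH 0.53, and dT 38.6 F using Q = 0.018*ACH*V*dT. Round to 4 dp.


Q = 0.018 * 0.53 * 114 * 38.6 = 41.9798 BTU/hr

41.9798 BTU/hr


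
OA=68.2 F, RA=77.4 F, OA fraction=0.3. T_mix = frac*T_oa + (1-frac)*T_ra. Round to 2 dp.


T_mix = 0.3*68.2 + 0.7*77.4 = 74.64 F

74.64 F


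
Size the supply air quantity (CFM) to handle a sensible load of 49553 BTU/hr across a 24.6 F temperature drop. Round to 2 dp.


CFM = 49553 / (1.08 * 24.6) = 1865.14

1865.14 CFM


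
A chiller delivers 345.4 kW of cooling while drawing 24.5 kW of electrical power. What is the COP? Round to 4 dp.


COP = 345.4 / 24.5 = 14.0980

14.0980


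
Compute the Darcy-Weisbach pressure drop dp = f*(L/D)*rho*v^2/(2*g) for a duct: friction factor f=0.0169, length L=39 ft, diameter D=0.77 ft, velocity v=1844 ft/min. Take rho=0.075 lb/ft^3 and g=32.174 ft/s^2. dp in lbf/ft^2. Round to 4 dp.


v_fps = 1844/60 = 30.7333 ft/s
dp = 0.0169*(39/0.77)*0.075*30.7333^2/(2*32.174) = 0.9423 lbf/ft^2

0.9423 lbf/ft^2


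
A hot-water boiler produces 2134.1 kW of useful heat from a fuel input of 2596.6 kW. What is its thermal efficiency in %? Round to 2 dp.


eta = (2134.1/2596.6)*100 = 82.19 %

82.19 %


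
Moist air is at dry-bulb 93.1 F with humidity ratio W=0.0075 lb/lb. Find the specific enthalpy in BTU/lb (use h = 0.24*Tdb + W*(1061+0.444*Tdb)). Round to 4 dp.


h = 0.24*93.1 + 0.0075*(1061+0.444*93.1) = 30.6115 BTU/lb

30.6115 BTU/lb


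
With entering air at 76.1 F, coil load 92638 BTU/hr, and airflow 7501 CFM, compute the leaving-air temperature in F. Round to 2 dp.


dT = 92638/(1.08*7501) = 11.4353
T_leave = 76.1 - 11.4353 = 64.66 F

64.66 F


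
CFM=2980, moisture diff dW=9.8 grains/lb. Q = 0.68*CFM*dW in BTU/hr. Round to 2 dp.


Q = 0.68 * 2980 * 9.8 = 19858.72 BTU/hr

19858.72 BTU/hr


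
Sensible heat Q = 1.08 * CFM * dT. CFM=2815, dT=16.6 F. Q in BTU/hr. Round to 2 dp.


Q = 1.08 * 2815 * 16.6 = 50467.32 BTU/hr

50467.32 BTU/hr


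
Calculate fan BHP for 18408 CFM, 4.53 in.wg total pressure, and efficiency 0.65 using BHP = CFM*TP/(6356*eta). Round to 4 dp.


BHP = 18408 * 4.53 / (6356 * 0.65) = 20.1840 hp

20.1840 hp


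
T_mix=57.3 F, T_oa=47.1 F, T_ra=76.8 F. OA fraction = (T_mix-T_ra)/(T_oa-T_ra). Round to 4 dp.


frac = (57.3 - 76.8) / (47.1 - 76.8) = 0.6566

0.6566


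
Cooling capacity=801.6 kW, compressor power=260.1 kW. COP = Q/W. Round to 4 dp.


COP = 801.6 / 260.1 = 3.0819

3.0819


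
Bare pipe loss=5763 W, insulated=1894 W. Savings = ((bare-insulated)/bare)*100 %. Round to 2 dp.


Savings = ((5763-1894)/5763)*100 = 67.14 %

67.14 %


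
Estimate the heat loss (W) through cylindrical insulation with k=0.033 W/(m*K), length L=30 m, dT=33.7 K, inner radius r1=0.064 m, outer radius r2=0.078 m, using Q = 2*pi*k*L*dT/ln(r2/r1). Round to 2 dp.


Q = 2*pi*0.033*30*33.7/ln(0.078/0.064) = 1059.65 W

1059.65 W


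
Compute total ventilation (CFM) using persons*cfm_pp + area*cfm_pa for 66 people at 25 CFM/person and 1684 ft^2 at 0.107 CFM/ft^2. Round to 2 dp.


Total = 66*25 + 1684*0.107 = 1830.19 CFM

1830.19 CFM


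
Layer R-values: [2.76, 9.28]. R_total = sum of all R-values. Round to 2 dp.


R_total = 2.76 + 9.28 = 12.04

12.04


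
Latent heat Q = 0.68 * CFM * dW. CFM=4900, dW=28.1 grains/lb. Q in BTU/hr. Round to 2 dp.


Q = 0.68 * 4900 * 28.1 = 93629.20 BTU/hr

93629.20 BTU/hr


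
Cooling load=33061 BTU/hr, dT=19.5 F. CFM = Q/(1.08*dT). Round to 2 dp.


CFM = 33061 / (1.08 * 19.5) = 1569.85

1569.85 CFM


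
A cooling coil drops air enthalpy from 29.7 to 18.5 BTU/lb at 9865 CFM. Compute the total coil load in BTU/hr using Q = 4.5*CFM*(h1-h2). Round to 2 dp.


Q = 4.5 * 9865 * (29.7 - 18.5) = 497196.00 BTU/hr

497196.00 BTU/hr


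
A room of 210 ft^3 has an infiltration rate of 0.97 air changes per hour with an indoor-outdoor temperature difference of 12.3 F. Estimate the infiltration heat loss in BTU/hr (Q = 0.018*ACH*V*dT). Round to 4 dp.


Q = 0.018 * 0.97 * 210 * 12.3 = 45.0992 BTU/hr

45.0992 BTU/hr


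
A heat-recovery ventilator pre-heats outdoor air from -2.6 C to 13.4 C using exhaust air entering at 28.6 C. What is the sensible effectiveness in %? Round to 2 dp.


eff = (13.4-(-2.6))/(28.6-(-2.6))*100 = 51.28 %

51.28 %


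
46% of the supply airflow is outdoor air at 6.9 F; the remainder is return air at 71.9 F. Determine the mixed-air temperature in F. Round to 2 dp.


T_mix = 0.46*6.9 + 0.54*71.9 = 42.00 F

42.00 F


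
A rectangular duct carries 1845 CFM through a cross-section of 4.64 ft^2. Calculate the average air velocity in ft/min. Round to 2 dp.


V = 1845 / 4.64 = 397.63 ft/min

397.63 ft/min


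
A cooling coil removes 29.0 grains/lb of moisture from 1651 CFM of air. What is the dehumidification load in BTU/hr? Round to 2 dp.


Q = 0.68 * 1651 * 29.0 = 32557.72 BTU/hr

32557.72 BTU/hr


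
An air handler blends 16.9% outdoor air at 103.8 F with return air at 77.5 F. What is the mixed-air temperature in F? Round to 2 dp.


T_mix = 77.5 + (16.9/100)*(103.8-77.5) = 81.94 F

81.94 F


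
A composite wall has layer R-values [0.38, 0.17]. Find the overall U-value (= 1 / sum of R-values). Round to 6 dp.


R_total = 0.38 + 0.17 = 0.55
U = 1/0.55 = 1.818182

1.818182


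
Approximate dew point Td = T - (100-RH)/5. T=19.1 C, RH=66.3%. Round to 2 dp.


Td = 19.1 - (100-66.3)/5 = 12.36 C

12.36 C


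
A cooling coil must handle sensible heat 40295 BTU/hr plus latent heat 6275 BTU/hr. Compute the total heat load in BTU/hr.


Qt = 40295 + 6275 = 46570 BTU/hr

46570 BTU/hr


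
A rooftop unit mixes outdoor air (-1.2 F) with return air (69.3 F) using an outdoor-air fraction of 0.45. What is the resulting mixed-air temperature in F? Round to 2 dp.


T_mix = 0.45*(-1.2) + 0.55*69.3 = 37.58 F

37.58 F


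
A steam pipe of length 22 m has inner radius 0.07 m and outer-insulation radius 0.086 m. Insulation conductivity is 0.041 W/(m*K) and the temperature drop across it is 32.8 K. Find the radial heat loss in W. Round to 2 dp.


Q = 2*pi*0.041*22*32.8/ln(0.086/0.07) = 903.04 W

903.04 W


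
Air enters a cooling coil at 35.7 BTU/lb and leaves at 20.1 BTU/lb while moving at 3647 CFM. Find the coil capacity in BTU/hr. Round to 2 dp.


Q = 4.5 * 3647 * (35.7 - 20.1) = 256019.40 BTU/hr

256019.40 BTU/hr


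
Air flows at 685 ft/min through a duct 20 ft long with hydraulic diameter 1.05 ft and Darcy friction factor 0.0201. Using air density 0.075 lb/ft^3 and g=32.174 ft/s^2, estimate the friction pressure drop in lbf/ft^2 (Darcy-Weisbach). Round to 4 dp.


v_fps = 685/60 = 11.4167 ft/s
dp = 0.0201*(20/1.05)*0.075*11.4167^2/(2*32.174) = 0.0582 lbf/ft^2

0.0582 lbf/ft^2


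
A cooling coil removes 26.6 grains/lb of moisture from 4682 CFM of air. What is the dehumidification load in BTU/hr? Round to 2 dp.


Q = 0.68 * 4682 * 26.6 = 84688.02 BTU/hr

84688.02 BTU/hr


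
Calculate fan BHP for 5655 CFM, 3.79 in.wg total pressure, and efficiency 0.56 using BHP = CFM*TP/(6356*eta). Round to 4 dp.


BHP = 5655 * 3.79 / (6356 * 0.56) = 6.0214 hp

6.0214 hp


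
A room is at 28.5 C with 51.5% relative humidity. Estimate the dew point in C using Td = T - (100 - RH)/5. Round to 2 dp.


Td = 28.5 - (100-51.5)/5 = 18.80 C

18.80 C


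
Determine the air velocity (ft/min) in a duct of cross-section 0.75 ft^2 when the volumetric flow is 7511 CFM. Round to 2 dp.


V = 7511 / 0.75 = 10014.67 ft/min

10014.67 ft/min


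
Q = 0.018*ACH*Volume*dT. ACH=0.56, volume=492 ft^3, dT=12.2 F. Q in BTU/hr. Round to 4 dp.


Q = 0.018 * 0.56 * 492 * 12.2 = 60.5042 BTU/hr

60.5042 BTU/hr


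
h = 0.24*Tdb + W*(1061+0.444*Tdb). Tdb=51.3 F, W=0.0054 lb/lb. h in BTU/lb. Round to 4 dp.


h = 0.24*51.3 + 0.0054*(1061+0.444*51.3) = 18.1644 BTU/lb

18.1644 BTU/lb


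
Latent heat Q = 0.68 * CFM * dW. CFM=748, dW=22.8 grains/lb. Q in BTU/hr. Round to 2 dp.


Q = 0.68 * 748 * 22.8 = 11596.99 BTU/hr

11596.99 BTU/hr


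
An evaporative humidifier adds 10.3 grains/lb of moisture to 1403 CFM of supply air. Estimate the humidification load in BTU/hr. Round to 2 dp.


Q = 0.68 * 1403 * 10.3 = 9826.61 BTU/hr

9826.61 BTU/hr


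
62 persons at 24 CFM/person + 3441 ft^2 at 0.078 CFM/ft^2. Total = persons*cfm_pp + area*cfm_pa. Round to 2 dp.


Total = 62*24 + 3441*0.078 = 1756.40 CFM

1756.40 CFM


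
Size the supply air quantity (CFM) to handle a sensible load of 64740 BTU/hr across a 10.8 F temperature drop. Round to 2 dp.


CFM = 64740 / (1.08 * 10.8) = 5550.41

5550.41 CFM


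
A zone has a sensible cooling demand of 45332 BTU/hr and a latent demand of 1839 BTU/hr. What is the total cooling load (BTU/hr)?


Qt = 45332 + 1839 = 47171 BTU/hr

47171 BTU/hr


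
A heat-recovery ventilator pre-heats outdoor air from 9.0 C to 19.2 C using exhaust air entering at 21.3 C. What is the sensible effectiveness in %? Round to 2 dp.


eff = (19.2-9.0)/(21.3-9.0)*100 = 82.93 %

82.93 %


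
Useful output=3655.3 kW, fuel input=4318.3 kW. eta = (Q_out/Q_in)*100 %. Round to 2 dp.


eta = (3655.3/4318.3)*100 = 84.65 %

84.65 %


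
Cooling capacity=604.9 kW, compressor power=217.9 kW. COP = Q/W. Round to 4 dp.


COP = 604.9 / 217.9 = 2.7760

2.7760


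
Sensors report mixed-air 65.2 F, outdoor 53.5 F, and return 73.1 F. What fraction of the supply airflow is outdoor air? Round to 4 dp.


frac = (65.2 - 73.1) / (53.5 - 73.1) = 0.4031

0.4031


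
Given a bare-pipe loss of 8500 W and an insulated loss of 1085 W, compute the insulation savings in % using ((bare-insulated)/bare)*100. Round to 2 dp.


Savings = ((8500-1085)/8500)*100 = 87.24 %

87.24 %


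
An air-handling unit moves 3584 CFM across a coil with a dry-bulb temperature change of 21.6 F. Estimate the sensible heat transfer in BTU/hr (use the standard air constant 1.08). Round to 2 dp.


Q = 1.08 * 3584 * 21.6 = 83607.55 BTU/hr

83607.55 BTU/hr


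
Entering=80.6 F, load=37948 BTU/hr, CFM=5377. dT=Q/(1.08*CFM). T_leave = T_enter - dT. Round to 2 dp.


dT = 37948/(1.08*5377) = 6.5347
T_leave = 80.6 - 6.5347 = 74.07 F

74.07 F


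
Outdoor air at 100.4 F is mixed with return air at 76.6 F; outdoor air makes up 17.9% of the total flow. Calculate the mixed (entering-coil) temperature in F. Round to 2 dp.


T_mix = 76.6 + (17.9/100)*(100.4-76.6) = 80.86 F

80.86 F


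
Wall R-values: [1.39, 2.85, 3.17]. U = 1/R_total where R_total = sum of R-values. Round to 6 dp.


R_total = 1.39 + 2.85 + 3.17 = 7.41
U = 1/7.41 = 0.134953

0.134953


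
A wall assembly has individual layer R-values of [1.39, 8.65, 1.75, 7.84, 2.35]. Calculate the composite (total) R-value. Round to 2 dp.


R_total = 1.39 + 8.65 + 1.75 + 7.84 + 2.35 = 21.98

21.98


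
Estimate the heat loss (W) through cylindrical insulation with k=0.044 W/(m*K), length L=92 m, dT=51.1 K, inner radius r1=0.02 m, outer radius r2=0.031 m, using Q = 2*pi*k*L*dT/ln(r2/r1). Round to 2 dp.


Q = 2*pi*0.044*92*51.1/ln(0.031/0.02) = 2965.61 W

2965.61 W


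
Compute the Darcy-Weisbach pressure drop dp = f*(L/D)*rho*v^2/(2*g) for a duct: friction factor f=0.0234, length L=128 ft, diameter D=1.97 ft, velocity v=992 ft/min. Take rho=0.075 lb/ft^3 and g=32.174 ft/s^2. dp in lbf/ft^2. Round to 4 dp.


v_fps = 992/60 = 16.5333 ft/s
dp = 0.0234*(128/1.97)*0.075*16.5333^2/(2*32.174) = 0.4844 lbf/ft^2

0.4844 lbf/ft^2


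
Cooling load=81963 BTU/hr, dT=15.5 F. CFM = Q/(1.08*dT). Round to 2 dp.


CFM = 81963 / (1.08 * 15.5) = 4896.24

4896.24 CFM


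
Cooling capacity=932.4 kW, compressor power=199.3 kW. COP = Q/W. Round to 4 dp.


COP = 932.4 / 199.3 = 4.6784

4.6784


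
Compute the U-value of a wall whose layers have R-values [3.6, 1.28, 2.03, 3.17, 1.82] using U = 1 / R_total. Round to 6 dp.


R_total = 3.6 + 1.28 + 2.03 + 3.17 + 1.82 = 11.90
U = 1/11.90 = 0.084034

0.084034


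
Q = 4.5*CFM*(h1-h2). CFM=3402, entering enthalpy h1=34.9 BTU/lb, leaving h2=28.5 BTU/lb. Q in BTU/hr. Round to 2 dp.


Q = 4.5 * 3402 * (34.9 - 28.5) = 97977.60 BTU/hr

97977.60 BTU/hr


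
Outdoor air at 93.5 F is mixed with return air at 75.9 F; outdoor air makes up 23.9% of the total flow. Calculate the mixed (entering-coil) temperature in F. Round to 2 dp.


T_mix = 75.9 + (23.9/100)*(93.5-75.9) = 80.11 F

80.11 F


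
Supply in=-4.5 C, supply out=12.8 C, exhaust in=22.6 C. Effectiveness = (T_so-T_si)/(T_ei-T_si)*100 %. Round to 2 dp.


eff = (12.8-(-4.5))/(22.6-(-4.5))*100 = 63.84 %

63.84 %


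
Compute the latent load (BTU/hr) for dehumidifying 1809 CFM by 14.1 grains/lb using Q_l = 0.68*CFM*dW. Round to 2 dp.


Q = 0.68 * 1809 * 14.1 = 17344.69 BTU/hr

17344.69 BTU/hr


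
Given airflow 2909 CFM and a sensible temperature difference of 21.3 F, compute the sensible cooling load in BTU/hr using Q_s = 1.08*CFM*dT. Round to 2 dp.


Q = 1.08 * 2909 * 21.3 = 66918.64 BTU/hr

66918.64 BTU/hr


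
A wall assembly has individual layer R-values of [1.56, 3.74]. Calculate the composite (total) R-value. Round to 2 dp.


R_total = 1.56 + 3.74 = 5.30

5.30


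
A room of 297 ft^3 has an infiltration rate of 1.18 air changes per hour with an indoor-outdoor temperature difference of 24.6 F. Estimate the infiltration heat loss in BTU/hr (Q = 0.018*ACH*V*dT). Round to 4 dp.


Q = 0.018 * 1.18 * 297 * 24.6 = 155.1837 BTU/hr

155.1837 BTU/hr


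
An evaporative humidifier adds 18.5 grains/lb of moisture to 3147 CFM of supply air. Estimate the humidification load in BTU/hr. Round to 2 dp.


Q = 0.68 * 3147 * 18.5 = 39589.26 BTU/hr

39589.26 BTU/hr


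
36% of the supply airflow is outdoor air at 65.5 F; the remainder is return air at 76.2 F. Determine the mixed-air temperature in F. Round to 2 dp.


T_mix = 0.36*65.5 + 0.64*76.2 = 72.35 F

72.35 F


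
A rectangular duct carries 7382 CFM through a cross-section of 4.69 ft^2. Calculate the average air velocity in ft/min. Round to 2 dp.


V = 7382 / 4.69 = 1573.99 ft/min

1573.99 ft/min


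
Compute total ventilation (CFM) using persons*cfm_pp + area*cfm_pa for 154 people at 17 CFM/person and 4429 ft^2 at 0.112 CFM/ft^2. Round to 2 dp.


Total = 154*17 + 4429*0.112 = 3114.05 CFM

3114.05 CFM


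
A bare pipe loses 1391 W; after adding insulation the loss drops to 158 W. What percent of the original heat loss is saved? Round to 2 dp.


Savings = ((1391-158)/1391)*100 = 88.64 %

88.64 %


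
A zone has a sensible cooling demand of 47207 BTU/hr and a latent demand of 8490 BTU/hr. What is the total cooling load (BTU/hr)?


Qt = 47207 + 8490 = 55697 BTU/hr

55697 BTU/hr


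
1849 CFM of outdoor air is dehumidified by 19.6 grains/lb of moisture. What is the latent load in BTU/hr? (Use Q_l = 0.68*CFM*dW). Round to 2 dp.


Q = 0.68 * 1849 * 19.6 = 24643.47 BTU/hr

24643.47 BTU/hr


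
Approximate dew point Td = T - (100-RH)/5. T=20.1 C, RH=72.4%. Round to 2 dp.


Td = 20.1 - (100-72.4)/5 = 14.58 C

14.58 C


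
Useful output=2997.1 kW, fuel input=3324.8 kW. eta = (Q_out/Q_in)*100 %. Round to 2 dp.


eta = (2997.1/3324.8)*100 = 90.14 %

90.14 %


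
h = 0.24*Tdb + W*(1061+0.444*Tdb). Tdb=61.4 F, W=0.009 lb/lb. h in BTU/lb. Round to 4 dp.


h = 0.24*61.4 + 0.009*(1061+0.444*61.4) = 24.5304 BTU/lb

24.5304 BTU/lb


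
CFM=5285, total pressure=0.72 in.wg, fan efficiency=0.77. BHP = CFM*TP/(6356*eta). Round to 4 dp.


BHP = 5285 * 0.72 / (6356 * 0.77) = 0.7775 hp

0.7775 hp


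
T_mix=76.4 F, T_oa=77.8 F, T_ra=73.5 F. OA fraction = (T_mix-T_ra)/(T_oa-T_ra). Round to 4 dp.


frac = (76.4 - 73.5) / (77.8 - 73.5) = 0.6744

0.6744


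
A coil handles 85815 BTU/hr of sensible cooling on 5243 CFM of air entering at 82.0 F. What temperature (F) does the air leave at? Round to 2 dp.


dT = 85815/(1.08*5243) = 15.1551
T_leave = 82.0 - 15.1551 = 66.84 F

66.84 F


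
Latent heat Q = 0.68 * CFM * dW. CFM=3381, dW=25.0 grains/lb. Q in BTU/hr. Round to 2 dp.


Q = 0.68 * 3381 * 25.0 = 57477.00 BTU/hr

57477.00 BTU/hr


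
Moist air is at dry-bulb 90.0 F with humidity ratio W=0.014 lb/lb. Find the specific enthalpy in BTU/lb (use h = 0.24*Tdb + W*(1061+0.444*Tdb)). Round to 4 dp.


h = 0.24*90.0 + 0.014*(1061+0.444*90.0) = 37.0134 BTU/lb

37.0134 BTU/lb


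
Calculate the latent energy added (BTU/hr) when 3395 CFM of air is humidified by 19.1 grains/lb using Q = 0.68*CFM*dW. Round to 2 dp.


Q = 0.68 * 3395 * 19.1 = 44094.26 BTU/hr

44094.26 BTU/hr


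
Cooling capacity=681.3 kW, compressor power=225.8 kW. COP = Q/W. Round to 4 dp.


COP = 681.3 / 225.8 = 3.0173

3.0173


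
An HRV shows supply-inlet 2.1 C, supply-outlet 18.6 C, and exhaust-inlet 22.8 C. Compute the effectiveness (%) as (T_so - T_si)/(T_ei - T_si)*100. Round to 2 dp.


eff = (18.6-2.1)/(22.8-2.1)*100 = 79.71 %

79.71 %


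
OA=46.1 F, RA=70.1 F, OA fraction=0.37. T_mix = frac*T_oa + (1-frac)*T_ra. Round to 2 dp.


T_mix = 0.37*46.1 + 0.63*70.1 = 61.22 F

61.22 F


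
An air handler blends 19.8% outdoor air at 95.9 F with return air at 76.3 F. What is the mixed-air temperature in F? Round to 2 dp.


T_mix = 76.3 + (19.8/100)*(95.9-76.3) = 80.18 F

80.18 F


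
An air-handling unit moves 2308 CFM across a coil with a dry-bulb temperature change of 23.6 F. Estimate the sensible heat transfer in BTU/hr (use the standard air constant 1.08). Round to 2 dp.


Q = 1.08 * 2308 * 23.6 = 58826.30 BTU/hr

58826.30 BTU/hr


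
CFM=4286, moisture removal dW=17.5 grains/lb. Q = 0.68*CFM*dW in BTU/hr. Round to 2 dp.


Q = 0.68 * 4286 * 17.5 = 51003.40 BTU/hr

51003.40 BTU/hr


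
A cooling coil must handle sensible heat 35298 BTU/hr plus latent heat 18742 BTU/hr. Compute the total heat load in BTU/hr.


Qt = 35298 + 18742 = 54040 BTU/hr

54040 BTU/hr


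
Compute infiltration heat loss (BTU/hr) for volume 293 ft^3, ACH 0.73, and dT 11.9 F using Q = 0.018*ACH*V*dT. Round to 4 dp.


Q = 0.018 * 0.73 * 293 * 11.9 = 45.8152 BTU/hr

45.8152 BTU/hr


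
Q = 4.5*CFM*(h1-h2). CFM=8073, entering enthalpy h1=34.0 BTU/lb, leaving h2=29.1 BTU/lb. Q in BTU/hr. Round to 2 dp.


Q = 4.5 * 8073 * (34.0 - 29.1) = 178009.65 BTU/hr

178009.65 BTU/hr


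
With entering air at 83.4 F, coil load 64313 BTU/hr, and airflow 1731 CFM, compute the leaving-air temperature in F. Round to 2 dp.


dT = 64313/(1.08*1731) = 34.4015
T_leave = 83.4 - 34.4015 = 49.00 F

49.00 F


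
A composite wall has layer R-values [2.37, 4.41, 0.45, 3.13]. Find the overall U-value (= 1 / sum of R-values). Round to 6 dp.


R_total = 2.37 + 4.41 + 0.45 + 3.13 = 10.36
U = 1/10.36 = 0.096525

0.096525


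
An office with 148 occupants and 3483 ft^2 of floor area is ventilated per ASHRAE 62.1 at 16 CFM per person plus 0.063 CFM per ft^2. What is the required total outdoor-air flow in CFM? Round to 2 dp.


Total = 148*16 + 3483*0.063 = 2587.43 CFM

2587.43 CFM


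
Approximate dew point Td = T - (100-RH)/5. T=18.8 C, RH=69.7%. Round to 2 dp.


Td = 18.8 - (100-69.7)/5 = 12.74 C

12.74 C


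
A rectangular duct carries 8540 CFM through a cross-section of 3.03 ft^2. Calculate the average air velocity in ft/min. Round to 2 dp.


V = 8540 / 3.03 = 2818.48 ft/min

2818.48 ft/min


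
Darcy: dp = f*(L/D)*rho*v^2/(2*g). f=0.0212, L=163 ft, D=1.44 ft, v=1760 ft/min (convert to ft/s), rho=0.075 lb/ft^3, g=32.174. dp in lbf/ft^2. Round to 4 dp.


v_fps = 1760/60 = 29.3333 ft/s
dp = 0.0212*(163/1.44)*0.075*29.3333^2/(2*32.174) = 2.4066 lbf/ft^2

2.4066 lbf/ft^2


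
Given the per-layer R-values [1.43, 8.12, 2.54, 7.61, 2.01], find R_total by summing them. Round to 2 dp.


R_total = 1.43 + 8.12 + 2.54 + 7.61 + 2.01 = 21.71

21.71


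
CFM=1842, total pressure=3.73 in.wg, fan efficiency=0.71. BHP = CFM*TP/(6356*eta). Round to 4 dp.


BHP = 1842 * 3.73 / (6356 * 0.71) = 1.5225 hp

1.5225 hp


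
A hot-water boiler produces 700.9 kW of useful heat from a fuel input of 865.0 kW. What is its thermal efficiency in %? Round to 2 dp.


eta = (700.9/865.0)*100 = 81.03 %

81.03 %


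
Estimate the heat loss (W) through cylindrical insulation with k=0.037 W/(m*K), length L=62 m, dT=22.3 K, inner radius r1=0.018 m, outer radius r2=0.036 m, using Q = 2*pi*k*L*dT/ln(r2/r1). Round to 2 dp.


Q = 2*pi*0.037*62*22.3/ln(0.036/0.018) = 463.72 W

463.72 W


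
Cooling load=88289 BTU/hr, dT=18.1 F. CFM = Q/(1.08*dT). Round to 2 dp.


CFM = 88289 / (1.08 * 18.1) = 4516.52

4516.52 CFM


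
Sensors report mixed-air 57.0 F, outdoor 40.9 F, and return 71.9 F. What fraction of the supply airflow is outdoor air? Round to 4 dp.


frac = (57.0 - 71.9) / (40.9 - 71.9) = 0.4806

0.4806


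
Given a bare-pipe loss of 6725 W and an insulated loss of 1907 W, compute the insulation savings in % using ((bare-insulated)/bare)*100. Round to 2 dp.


Savings = ((6725-1907)/6725)*100 = 71.64 %

71.64 %


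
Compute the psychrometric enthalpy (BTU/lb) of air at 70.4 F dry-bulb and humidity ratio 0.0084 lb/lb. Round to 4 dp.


h = 0.24*70.4 + 0.0084*(1061+0.444*70.4) = 26.0710 BTU/lb

26.0710 BTU/lb


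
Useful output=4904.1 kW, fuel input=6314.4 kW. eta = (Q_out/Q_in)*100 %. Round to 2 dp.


eta = (4904.1/6314.4)*100 = 77.67 %

77.67 %


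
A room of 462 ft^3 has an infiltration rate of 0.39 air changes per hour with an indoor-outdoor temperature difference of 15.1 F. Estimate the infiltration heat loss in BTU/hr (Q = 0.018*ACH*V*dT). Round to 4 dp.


Q = 0.018 * 0.39 * 462 * 15.1 = 48.9729 BTU/hr

48.9729 BTU/hr


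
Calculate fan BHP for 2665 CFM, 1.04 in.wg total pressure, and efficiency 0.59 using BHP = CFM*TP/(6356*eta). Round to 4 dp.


BHP = 2665 * 1.04 / (6356 * 0.59) = 0.7391 hp

0.7391 hp


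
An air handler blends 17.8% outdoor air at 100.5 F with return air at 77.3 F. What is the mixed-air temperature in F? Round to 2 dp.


T_mix = 77.3 + (17.8/100)*(100.5-77.3) = 81.43 F

81.43 F


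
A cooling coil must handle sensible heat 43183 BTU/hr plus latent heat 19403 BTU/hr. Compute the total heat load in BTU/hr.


Qt = 43183 + 19403 = 62586 BTU/hr

62586 BTU/hr


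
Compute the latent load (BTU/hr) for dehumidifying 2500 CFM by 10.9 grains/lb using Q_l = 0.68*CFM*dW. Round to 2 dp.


Q = 0.68 * 2500 * 10.9 = 18530.00 BTU/hr

18530.00 BTU/hr


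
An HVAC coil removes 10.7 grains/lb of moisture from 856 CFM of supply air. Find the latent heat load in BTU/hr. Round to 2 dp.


Q = 0.68 * 856 * 10.7 = 6228.26 BTU/hr

6228.26 BTU/hr


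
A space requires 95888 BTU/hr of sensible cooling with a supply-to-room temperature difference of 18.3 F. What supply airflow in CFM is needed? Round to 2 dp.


CFM = 95888 / (1.08 * 18.3) = 4851.65

4851.65 CFM


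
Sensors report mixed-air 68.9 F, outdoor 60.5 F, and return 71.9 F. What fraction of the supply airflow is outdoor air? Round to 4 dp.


frac = (68.9 - 71.9) / (60.5 - 71.9) = 0.2632

0.2632


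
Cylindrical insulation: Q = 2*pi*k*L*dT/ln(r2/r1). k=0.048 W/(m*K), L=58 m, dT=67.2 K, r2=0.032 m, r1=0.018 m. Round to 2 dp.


Q = 2*pi*0.048*58*67.2/ln(0.032/0.018) = 2043.03 W

2043.03 W


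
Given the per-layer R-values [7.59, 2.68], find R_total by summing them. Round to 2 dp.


R_total = 7.59 + 2.68 = 10.27

10.27


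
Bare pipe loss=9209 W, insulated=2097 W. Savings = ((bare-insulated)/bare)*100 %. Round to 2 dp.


Savings = ((9209-2097)/9209)*100 = 77.23 %

77.23 %


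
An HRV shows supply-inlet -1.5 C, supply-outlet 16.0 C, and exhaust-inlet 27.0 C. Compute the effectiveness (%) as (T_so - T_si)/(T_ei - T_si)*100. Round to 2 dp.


eff = (16.0-(-1.5))/(27.0-(-1.5))*100 = 61.40 %

61.40 %


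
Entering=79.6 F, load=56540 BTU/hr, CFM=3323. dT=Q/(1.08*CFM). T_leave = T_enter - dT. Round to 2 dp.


dT = 56540/(1.08*3323) = 15.7544
T_leave = 79.6 - 15.7544 = 63.85 F

63.85 F


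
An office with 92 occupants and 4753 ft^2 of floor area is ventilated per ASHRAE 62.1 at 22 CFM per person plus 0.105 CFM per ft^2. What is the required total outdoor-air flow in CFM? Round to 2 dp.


Total = 92*22 + 4753*0.105 = 2523.07 CFM

2523.07 CFM


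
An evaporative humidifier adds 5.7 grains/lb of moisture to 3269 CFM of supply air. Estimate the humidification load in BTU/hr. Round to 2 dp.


Q = 0.68 * 3269 * 5.7 = 12670.64 BTU/hr

12670.64 BTU/hr


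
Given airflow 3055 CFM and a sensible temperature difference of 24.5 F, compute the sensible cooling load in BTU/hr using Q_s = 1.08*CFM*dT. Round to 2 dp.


Q = 1.08 * 3055 * 24.5 = 80835.30 BTU/hr

80835.30 BTU/hr


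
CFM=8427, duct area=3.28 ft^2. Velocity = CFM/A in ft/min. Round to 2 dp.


V = 8427 / 3.28 = 2569.21 ft/min

2569.21 ft/min


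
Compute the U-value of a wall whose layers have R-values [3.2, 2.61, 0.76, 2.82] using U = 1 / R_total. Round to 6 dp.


R_total = 3.2 + 2.61 + 0.76 + 2.82 = 9.39
U = 1/9.39 = 0.106496

0.106496


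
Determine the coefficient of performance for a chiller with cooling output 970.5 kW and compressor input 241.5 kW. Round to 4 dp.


COP = 970.5 / 241.5 = 4.0186

4.0186


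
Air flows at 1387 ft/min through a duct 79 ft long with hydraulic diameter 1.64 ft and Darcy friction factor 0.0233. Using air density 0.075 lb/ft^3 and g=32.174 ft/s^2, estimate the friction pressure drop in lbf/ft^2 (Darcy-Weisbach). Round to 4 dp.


v_fps = 1387/60 = 23.1167 ft/s
dp = 0.0233*(79/1.64)*0.075*23.1167^2/(2*32.174) = 0.6991 lbf/ft^2

0.6991 lbf/ft^2


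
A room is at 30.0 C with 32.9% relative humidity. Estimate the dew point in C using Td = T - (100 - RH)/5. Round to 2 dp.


Td = 30.0 - (100-32.9)/5 = 16.58 C

16.58 C


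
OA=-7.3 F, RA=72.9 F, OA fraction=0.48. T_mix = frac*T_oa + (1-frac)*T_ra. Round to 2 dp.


T_mix = 0.48*(-7.3) + 0.52*72.9 = 34.40 F

34.40 F


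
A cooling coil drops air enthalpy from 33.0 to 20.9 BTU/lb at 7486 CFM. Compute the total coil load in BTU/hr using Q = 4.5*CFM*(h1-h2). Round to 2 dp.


Q = 4.5 * 7486 * (33.0 - 20.9) = 407612.70 BTU/hr

407612.70 BTU/hr


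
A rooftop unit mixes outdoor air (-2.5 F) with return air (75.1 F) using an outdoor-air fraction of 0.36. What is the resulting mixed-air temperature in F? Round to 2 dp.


T_mix = 0.36*(-2.5) + 0.64*75.1 = 47.16 F

47.16 F


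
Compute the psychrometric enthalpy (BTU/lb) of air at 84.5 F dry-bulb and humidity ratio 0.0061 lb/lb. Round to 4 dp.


h = 0.24*84.5 + 0.0061*(1061+0.444*84.5) = 26.9810 BTU/lb

26.9810 BTU/lb


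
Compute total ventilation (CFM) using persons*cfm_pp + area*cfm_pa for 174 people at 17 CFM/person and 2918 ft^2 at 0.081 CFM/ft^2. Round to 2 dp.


Total = 174*17 + 2918*0.081 = 3194.36 CFM

3194.36 CFM


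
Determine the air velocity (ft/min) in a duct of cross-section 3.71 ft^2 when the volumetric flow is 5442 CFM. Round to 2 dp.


V = 5442 / 3.71 = 1466.85 ft/min

1466.85 ft/min


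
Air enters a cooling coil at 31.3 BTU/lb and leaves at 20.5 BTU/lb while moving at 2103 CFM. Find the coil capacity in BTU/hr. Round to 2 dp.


Q = 4.5 * 2103 * (31.3 - 20.5) = 102205.80 BTU/hr

102205.80 BTU/hr


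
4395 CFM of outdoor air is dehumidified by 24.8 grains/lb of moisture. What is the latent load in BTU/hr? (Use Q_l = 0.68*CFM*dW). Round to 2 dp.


Q = 0.68 * 4395 * 24.8 = 74117.28 BTU/hr

74117.28 BTU/hr


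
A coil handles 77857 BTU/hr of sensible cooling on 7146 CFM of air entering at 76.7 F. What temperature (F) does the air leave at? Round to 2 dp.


dT = 77857/(1.08*7146) = 10.0881
T_leave = 76.7 - 10.0881 = 66.61 F

66.61 F


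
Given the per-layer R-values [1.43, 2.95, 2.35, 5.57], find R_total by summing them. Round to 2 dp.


R_total = 1.43 + 2.95 + 2.35 + 5.57 = 12.30

12.30


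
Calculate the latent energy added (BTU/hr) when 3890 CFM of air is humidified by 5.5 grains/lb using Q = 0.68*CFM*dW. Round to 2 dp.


Q = 0.68 * 3890 * 5.5 = 14548.60 BTU/hr

14548.60 BTU/hr


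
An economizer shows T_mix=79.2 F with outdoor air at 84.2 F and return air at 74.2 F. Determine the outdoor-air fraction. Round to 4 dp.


frac = (79.2 - 74.2) / (84.2 - 74.2) = 0.5000

0.5000


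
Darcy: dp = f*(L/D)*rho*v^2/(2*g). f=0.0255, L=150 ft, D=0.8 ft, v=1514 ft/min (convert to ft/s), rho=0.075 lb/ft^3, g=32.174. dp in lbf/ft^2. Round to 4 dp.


v_fps = 1514/60 = 25.2333 ft/s
dp = 0.0255*(150/0.8)*0.075*25.2333^2/(2*32.174) = 3.5483 lbf/ft^2

3.5483 lbf/ft^2


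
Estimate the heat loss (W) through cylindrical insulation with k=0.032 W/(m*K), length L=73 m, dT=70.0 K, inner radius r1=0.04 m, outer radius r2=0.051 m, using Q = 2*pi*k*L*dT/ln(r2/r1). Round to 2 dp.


Q = 2*pi*0.032*73*70.0/ln(0.051/0.04) = 4229.03 W

4229.03 W


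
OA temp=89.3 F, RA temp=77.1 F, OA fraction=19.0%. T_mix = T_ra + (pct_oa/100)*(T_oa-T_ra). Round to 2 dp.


T_mix = 77.1 + (19.0/100)*(89.3-77.1) = 79.42 F

79.42 F


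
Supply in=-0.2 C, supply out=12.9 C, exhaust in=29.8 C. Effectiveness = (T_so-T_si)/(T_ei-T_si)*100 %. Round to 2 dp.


eff = (12.9-(-0.2))/(29.8-(-0.2))*100 = 43.67 %

43.67 %


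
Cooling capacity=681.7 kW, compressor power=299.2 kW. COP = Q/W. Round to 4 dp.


COP = 681.7 / 299.2 = 2.2784

2.2784


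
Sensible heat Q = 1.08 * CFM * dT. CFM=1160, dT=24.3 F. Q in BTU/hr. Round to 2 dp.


Q = 1.08 * 1160 * 24.3 = 30443.04 BTU/hr

30443.04 BTU/hr


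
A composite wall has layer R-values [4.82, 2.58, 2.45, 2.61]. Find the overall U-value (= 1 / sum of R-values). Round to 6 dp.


R_total = 4.82 + 2.58 + 2.45 + 2.61 = 12.46
U = 1/12.46 = 0.080257

0.080257


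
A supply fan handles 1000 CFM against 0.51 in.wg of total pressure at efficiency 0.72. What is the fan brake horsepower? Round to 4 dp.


BHP = 1000 * 0.51 / (6356 * 0.72) = 0.1114 hp

0.1114 hp


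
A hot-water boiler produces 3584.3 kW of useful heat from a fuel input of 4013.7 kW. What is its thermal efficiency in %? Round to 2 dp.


eta = (3584.3/4013.7)*100 = 89.30 %

89.30 %


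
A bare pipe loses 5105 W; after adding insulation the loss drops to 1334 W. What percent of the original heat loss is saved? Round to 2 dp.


Savings = ((5105-1334)/5105)*100 = 73.87 %

73.87 %


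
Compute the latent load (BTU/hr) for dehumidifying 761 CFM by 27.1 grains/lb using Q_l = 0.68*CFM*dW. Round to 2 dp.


Q = 0.68 * 761 * 27.1 = 14023.71 BTU/hr

14023.71 BTU/hr


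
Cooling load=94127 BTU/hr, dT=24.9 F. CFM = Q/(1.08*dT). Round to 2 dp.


CFM = 94127 / (1.08 * 24.9) = 3500.19

3500.19 CFM


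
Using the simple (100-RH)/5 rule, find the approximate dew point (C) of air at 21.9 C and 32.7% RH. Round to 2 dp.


Td = 21.9 - (100-32.7)/5 = 8.44 C

8.44 C


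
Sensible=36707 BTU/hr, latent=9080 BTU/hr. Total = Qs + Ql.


Qt = 36707 + 9080 = 45787 BTU/hr

45787 BTU/hr


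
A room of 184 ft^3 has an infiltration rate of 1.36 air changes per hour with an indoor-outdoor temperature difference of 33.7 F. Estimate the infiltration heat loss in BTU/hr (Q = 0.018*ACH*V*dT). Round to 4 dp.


Q = 0.018 * 1.36 * 184 * 33.7 = 151.7956 BTU/hr

151.7956 BTU/hr


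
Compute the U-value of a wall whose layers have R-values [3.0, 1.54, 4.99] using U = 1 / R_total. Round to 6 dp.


R_total = 3.0 + 1.54 + 4.99 = 9.53
U = 1/9.53 = 0.104932

0.104932


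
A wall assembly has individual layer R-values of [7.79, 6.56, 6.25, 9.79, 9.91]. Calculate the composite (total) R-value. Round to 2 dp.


R_total = 7.79 + 6.56 + 6.25 + 9.79 + 9.91 = 40.30

40.30


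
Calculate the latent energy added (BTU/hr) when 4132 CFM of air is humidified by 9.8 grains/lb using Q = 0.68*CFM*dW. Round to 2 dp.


Q = 0.68 * 4132 * 9.8 = 27535.65 BTU/hr

27535.65 BTU/hr


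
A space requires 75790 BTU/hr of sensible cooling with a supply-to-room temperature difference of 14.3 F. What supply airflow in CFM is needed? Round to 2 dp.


CFM = 75790 / (1.08 * 14.3) = 4907.41

4907.41 CFM


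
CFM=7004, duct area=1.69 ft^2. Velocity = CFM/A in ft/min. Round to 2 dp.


V = 7004 / 1.69 = 4144.38 ft/min

4144.38 ft/min
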